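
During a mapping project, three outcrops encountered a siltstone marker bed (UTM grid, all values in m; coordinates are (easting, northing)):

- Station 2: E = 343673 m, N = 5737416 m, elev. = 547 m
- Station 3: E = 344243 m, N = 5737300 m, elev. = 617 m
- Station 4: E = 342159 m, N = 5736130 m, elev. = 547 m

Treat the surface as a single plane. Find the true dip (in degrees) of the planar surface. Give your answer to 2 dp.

Let the plane be z = a·E + b·N + c.
Station 3−Station 2: 570a − 116b = 70;  Station 4−Station 2: −1514a − 1286b = 0.
Solving gives a = 0.09907, b = −0.11664.
Gradient magnitude |∇z| = √(a² + b²) = √(0.00982 + 0.01360) = 0.15303.
True dip = arctan(0.15303) = 8.70°, dipping toward NW (azimuth ≈ 320°).

8.70°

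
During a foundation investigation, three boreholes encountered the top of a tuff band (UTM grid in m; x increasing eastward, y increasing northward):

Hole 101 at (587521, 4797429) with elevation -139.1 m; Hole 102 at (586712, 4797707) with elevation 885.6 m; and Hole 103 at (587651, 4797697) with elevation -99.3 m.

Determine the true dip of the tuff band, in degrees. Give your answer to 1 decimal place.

Two edge vectors: Hole 101→Hole 102 = (-809, 278, 1024.7), Hole 101→Hole 103 = (130, 268, 39.8).
Normal n = (Hole 101→Hole 102) × (Hole 101→Hole 103) = (-263555.2, 165409.2, -252952).
So ∂z/∂x = −n_x/n_z = −1.04192 and ∂z/∂y = −n_y/n_z = 0.65392.
Gradient magnitude |∇z| = √(a² + b²) = √(1.08559 + 0.42761) = 1.23012.
True dip = arctan(1.23012) = 50.9°, dipping toward ESE (azimuth ≈ 122°).

50.9°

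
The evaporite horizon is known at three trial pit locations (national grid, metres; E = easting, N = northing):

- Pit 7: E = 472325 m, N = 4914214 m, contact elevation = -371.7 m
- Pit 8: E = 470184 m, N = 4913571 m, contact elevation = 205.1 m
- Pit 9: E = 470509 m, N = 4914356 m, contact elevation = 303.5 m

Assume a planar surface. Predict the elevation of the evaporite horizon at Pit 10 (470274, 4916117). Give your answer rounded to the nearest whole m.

Let the plane be z = a·E + b·N + c.
Pit 8−Pit 7: −2141a − 643b = 576.8;  Pit 9−Pit 7: −1816a + 142b = 675.2.
Solving gives a = −0.35065278, b = 0.27052504.
Then c = -371.7 − a·472325 − b·4914214 = −1164167.54.
At (470274, 4916117): z = −164902.9 + 1329932.7 − 1164167.54 = 862.3 m.

862 m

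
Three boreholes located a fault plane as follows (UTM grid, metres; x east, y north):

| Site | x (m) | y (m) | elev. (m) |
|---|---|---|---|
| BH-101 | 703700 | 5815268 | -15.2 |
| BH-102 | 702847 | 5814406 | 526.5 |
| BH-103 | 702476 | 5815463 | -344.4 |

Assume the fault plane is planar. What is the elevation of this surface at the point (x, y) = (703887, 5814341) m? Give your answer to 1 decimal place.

Two edge vectors: BH-101→BH-102 = (-853, -862, 541.7), BH-101→BH-103 = (-1224, 195, -329.2).
Normal n = (BH-101→BH-102) × (BH-101→BH-103) = (178138.9, -943848.4, -1221423).
So ∂z/∂x = −n_x/n_z = 0.145845379 and ∂z/∂y = −n_y/n_z = −0.772744905.
Intercept c from BH-101: -15.2 − 102631.39 + 4493718.72 = 4391072.12.
At (703887, 5814341): z = 102658.7 − 4493002.4 + 4391072.12 = 728.4 m.

728.4 m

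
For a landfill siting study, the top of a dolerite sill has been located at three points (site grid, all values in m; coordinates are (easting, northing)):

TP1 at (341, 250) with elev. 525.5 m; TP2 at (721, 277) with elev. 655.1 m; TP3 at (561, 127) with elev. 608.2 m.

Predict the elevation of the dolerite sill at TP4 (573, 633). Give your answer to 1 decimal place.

Let the plane be z = a·E + b·N + c.
TP2−TP1: 380a + 27b = 129.6;  TP3−TP1: 220a − 123b = 82.7.
Solving gives a = 0.34498, b = −0.05532.
Then c = 525.5 − a·341 − b·250 = 421.69.
At (573, 633): z = 197.7 − 35.0 + 421.69 = 584.4 m.

584.4 m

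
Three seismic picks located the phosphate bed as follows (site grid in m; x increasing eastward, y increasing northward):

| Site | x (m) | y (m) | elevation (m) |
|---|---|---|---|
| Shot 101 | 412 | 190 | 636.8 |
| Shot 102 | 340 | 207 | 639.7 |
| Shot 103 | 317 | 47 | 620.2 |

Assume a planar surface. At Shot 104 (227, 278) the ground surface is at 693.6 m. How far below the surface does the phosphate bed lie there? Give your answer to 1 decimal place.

Two edge vectors: Shot 101→Shot 102 = (-72, 17, 2.9), Shot 101→Shot 103 = (-95, -143, -16.6).
Normal n = (Shot 101→Shot 102) × (Shot 101→Shot 103) = (132.5, -1470.7, 11911).
So ∂z/∂x = −n_x/n_z = −0.01112 and ∂z/∂y = −n_y/n_z = 0.12347.
Intercept c from Shot 101: 636.8 + 4.58 − 23.46 = 617.92.
At (227, 278): z_contact = −2.53 + 34.33 + 617.92 = 649.72 m.
Depth below ground = 693.6 − 649.72 = 43.9 m.

43.9 m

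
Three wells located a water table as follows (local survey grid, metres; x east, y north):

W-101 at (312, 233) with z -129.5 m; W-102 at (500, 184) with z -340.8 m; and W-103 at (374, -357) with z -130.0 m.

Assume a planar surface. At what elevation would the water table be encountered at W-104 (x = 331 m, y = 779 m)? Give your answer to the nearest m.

Let the plane be z = a·x + b·y + c.
W-102−W-101: 188a − 49b = −211.3;  W-103−W-101: 62a − 590b = −0.5.
Solving gives a = −1.15536, b = −0.12056.
Then c = -129.5 − a·312 − b·233 = 259.06.
At (331, 779): z = −382.4 − 93.9 + 259.06 = -217.3 m.

-217 m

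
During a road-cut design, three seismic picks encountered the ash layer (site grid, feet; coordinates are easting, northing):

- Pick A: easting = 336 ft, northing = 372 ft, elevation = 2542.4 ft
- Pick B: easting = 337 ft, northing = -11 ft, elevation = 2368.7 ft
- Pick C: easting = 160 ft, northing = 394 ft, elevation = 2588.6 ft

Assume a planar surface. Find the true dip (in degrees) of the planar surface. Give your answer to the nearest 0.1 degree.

Let the plane be z = a·easting + b·northing + c.
Pick B−Pick A: 1a − 383b = −173.7;  Pick C−Pick A: −176a + 22b = 46.2.
Solving gives a = −0.20588, b = 0.45299.
Gradient magnitude |∇z| = √(a² + b²) = √(0.04239 + 0.20520) = 0.49758.
True dip = arctan(0.49758) = 26.5°, dipping toward SSE (azimuth ≈ 156°).

26.5°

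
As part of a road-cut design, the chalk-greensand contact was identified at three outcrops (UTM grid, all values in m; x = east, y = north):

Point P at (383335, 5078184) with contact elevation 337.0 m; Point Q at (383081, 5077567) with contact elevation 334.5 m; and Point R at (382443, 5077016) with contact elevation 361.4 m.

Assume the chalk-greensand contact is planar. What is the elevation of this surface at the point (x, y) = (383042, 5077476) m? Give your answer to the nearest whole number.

Let the plane be z = a·x + b·y + c.
Point Q−Point P: −254a − 617b = −2.5;  Point R−Point P: −892a − 1168b = 24.4.
Solving gives a = −0.07085285, b = 0.03321981.
Then c = 337 − a·383335 − b·5078184 = −141198.93.
At (383042, 5077476): z = −27139.6 + 168672.8 − 141198.93 = 334.2 m.

334 m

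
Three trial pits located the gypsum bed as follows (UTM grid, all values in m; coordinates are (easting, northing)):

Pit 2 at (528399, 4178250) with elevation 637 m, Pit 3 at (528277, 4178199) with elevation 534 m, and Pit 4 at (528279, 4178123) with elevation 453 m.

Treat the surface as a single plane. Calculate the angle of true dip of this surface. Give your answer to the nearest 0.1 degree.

Two edge vectors: Pit 2→Pit 3 = (-122, -51, -103), Pit 2→Pit 4 = (-120, -127, -184).
Normal n = (Pit 2→Pit 3) × (Pit 2→Pit 4) = (-3697, -10088, 9374).
So ∂z/∂E = −n_x/n_z = 0.39439 and ∂z/∂N = −n_y/n_z = 1.07617.
Gradient magnitude |∇z| = √(a² + b²) = √(0.15554 + 1.15814) = 1.14616.
True dip = arctan(1.14616) = 48.9°, dipping toward SSW (azimuth ≈ 200°).

48.9°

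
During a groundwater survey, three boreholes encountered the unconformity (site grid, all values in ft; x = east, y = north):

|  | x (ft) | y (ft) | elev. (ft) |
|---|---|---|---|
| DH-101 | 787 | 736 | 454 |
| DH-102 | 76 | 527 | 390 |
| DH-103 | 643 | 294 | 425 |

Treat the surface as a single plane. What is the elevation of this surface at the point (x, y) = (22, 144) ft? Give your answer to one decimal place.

370.4 ft

Two edge vectors: DH-101→DH-102 = (-711, -209, -64), DH-101→DH-103 = (-144, -442, -29).
Normal n = (DH-101→DH-102) × (DH-101→DH-103) = (-22227, -11403, 284166).
So ∂z/∂x = −n_x/n_z = 0.07822 and ∂z/∂y = −n_y/n_z = 0.04013.
Intercept c from DH-101: 454 − 61.56 − 29.53 = 362.91.
At (22, 144): z = 1.7 + 5.8 + 362.91 = 370.4 ft.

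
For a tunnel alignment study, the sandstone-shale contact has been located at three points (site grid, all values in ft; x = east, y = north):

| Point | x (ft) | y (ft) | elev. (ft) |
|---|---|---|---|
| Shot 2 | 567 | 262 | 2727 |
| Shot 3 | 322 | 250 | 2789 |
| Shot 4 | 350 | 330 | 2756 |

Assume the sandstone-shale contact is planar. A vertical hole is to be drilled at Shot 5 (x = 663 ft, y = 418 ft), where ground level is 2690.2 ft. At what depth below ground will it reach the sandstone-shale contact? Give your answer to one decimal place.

37.4 ft

Two edge vectors: Shot 2→Shot 3 = (-245, -12, 62), Shot 2→Shot 4 = (-217, 68, 29).
Normal n = (Shot 2→Shot 3) × (Shot 2→Shot 4) = (-4564, -6349, -19264).
So ∂z/∂x = −n_x/n_z = −0.23692 and ∂z/∂y = −n_y/n_z = −0.32958.
Intercept c from Shot 2: 2727 + 134.33 + 86.35 = 2947.68.
At (663, 418): z_contact = −157.08 − 137.76 + 2947.68 = 2652.84 ft.
Depth below ground = 2690.2 − 2652.84 = 37.4 ft.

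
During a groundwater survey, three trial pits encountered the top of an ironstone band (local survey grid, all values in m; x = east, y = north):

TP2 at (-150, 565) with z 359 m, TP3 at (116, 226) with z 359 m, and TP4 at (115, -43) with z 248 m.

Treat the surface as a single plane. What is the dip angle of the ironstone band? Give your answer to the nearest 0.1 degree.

Two edge vectors: TP2→TP3 = (266, -339, 0), TP2→TP4 = (265, -608, -111).
Normal n = (TP2→TP3) × (TP2→TP4) = (37629, 29526, -71893).
So ∂z/∂x = −n_x/n_z = 0.52340 and ∂z/∂y = −n_y/n_z = 0.41069.
Gradient magnitude |∇z| = √(a² + b²) = √(0.27395 + 0.16867) = 0.66530.
True dip = arctan(0.66530) = 33.6°, dipping toward SW (azimuth ≈ 232°).

33.6°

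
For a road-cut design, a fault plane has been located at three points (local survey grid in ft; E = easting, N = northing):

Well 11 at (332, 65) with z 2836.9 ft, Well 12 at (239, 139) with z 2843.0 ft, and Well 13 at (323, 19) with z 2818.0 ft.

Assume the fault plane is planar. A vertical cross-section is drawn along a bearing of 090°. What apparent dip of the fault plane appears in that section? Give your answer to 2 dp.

12.74°

Let the plane be z = a·E + b·N + c.
Well 12−Well 11: −93a + 74b = 6.1;  Well 13−Well 11: −9a − 46b = −18.9.
Solving gives a = 0.22613, b = 0.36663.
Unit vector along 090° is (sin 90°, cos 90°) = (1.0000, 0.0000).
Slope in that direction = a·(1.0000) + b·(0.0000) = 0.22613.
Apparent dip = arctan|0.22613| = 12.74° (true dip is 23.3°, so apparent ≤ true as expected).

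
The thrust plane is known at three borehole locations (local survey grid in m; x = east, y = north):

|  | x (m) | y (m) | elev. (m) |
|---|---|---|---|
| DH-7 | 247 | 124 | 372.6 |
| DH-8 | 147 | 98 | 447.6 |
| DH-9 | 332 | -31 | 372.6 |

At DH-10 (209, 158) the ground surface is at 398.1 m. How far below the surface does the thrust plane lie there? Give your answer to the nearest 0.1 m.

12.8 m

Let the plane be z = a·x + b·y + c.
DH-8−DH-7: −100a − 26b = 75;  DH-9−DH-7: 85a − 155b = 0.
Solving gives a = −0.65641, b = −0.35997.
Then c = 372.6 − a·247 − b·124 = 579.37.
At (209, 158): z_contact = −137.19 − 56.87 + 579.37 = 385.30 m.
Depth below ground = 398.1 − 385.30 = 12.8 m.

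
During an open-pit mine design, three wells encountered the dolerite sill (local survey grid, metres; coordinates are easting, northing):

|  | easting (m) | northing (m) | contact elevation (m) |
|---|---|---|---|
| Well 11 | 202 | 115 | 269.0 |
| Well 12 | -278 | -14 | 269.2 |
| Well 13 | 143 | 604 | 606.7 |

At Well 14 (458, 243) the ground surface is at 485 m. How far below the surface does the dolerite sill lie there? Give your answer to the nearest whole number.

Two edge vectors: Well 11→Well 12 = (-480, -129, 0.2), Well 11→Well 13 = (-59, 489, 337.7).
Normal n = (Well 11→Well 12) × (Well 11→Well 13) = (-43661.1, 162084.2, -242331).
So ∂z/∂easting = −n_x/n_z = −0.18017 and ∂z/∂northing = −n_y/n_z = 0.66885.
Intercept c from Well 11: 269 + 36.39 − 76.92 = 228.48.
At (458, 243): z_contact = −82.5 + 162.5 + 228.48 = 308.5 m.
Depth below ground = 485 − 308.5 = 177 m.

177 m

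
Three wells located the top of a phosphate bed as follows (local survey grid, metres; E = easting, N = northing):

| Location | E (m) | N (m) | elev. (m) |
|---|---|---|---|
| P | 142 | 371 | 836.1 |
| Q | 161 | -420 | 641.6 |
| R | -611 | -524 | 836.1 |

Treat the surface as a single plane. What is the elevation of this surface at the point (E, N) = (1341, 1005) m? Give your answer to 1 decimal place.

647.0 m

Let the plane be z = a·E + b·N + c.
Q−P: 19a − 791b = −194.5;  R−P: −753a − 895b = 0.
Solving gives a = −0.284149, b = 0.239066.
Then c = 836.1 − a·142 − b·371 = 787.76.
At (1341, 1005): z = −381.0 + 240.3 + 787.76 = 647.0 m.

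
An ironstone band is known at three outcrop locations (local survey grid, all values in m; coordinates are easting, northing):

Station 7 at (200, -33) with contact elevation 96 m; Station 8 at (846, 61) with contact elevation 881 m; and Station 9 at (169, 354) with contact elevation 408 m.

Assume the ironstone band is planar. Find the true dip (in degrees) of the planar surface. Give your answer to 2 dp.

54.57°

Two edge vectors: Station 7→Station 8 = (646, 94, 785), Station 7→Station 9 = (-31, 387, 312).
Normal n = (Station 7→Station 8) × (Station 7→Station 9) = (-274467, -225887, 252916).
So ∂z/∂easting = −n_x/n_z = 1.08521 and ∂z/∂northing = −n_y/n_z = 0.89313.
Gradient magnitude |∇z| = √(a² + b²) = √(1.17768 + 0.79768) = 1.40548.
True dip = arctan(1.40548) = 54.57°, dipping toward SW (azimuth ≈ 231°).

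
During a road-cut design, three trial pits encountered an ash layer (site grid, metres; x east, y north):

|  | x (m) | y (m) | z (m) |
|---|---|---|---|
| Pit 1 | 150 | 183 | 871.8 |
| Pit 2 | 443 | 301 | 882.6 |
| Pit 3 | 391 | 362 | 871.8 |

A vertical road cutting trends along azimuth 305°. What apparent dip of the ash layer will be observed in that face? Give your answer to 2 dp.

7.30°

Let the plane be z = a·x + b·y + c.
Pit 2−Pit 1: 293a + 118b = 10.8;  Pit 3−Pit 1: 241a + 179b = 0.
Solving gives a = 0.08052, b = −0.10841.
Unit vector along 305° is (sin 305°, cos 305°) = (-0.8192, 0.5736).
Slope in that direction = a·(-0.8192) + b·(0.5736) = −0.12814.
Apparent dip = arctan|0.12814| = 7.30° (true dip is 7.7°, so apparent ≤ true as expected).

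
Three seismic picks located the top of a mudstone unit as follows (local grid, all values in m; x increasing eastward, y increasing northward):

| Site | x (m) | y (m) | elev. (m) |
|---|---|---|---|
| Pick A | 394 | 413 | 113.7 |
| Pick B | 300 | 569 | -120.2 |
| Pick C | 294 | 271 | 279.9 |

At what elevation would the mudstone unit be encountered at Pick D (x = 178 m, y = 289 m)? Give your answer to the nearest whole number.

226 m

Let the plane be z = a·x + b·y + c.
Pick B−Pick A: −94a + 156b = −233.9;  Pick C−Pick A: −100a − 142b = 166.2.
Solving gives a = 0.25171, b = −1.34769.
Then c = 113.7 − a·394 − b·413 = 571.12.
At (178, 289): z = 44.8 − 389.5 + 571.12 = 226.4 m.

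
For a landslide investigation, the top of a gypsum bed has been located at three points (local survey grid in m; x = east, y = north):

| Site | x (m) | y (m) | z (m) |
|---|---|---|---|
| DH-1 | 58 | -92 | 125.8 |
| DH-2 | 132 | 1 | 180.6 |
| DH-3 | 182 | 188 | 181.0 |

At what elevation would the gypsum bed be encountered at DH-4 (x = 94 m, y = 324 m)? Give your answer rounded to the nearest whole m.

Let the plane be z = a·x + b·y + c.
DH-2−DH-1: 74a + 93b = 54.8;  DH-3−DH-1: 124a + 280b = 55.2.
Solving gives a = 1.11128, b = −0.29499.
Then c = 125.8 − a·58 − b·-92 = 34.21.
At (94, 324): z = 104.5 − 95.6 + 34.21 = 43.1 m.

43 m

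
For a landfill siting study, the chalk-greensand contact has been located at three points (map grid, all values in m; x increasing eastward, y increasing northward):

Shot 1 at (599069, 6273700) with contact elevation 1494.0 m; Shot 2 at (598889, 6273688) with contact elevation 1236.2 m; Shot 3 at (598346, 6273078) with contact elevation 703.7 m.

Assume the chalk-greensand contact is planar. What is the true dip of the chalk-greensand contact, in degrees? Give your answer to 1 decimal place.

56.7°

Two edge vectors: Shot 1→Shot 2 = (-180, -12, -257.8), Shot 1→Shot 3 = (-723, -622, -790.3).
Normal n = (Shot 1→Shot 2) × (Shot 1→Shot 3) = (-150868, 44135.4, 103284).
So ∂z/∂x = −n_x/n_z = 1.46071 and ∂z/∂y = −n_y/n_z = −0.42732.
Gradient magnitude |∇z| = √(a² + b²) = √(2.13367 + 0.18260) = 1.52193.
True dip = arctan(1.52193) = 56.7°, dipping toward WNW (azimuth ≈ 286°).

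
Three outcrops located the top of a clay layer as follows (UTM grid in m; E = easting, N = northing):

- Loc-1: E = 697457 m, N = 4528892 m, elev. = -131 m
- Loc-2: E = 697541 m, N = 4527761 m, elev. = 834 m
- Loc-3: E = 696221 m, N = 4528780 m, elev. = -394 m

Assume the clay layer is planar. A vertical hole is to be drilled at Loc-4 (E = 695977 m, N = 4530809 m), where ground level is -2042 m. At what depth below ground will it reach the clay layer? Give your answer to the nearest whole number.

110 m

Two edge vectors: Loc-1→Loc-2 = (84, -1131, 965), Loc-1→Loc-3 = (-1236, -112, -263).
Normal n = (Loc-1→Loc-2) × (Loc-1→Loc-3) = (405533, -1170648, -1407324).
So ∂z/∂E = −n_x/n_z = 0.28815895 and ∂z/∂N = −n_y/n_z = −0.83182551.
Intercept c from Loc-1: -131 − 200978.47 + 3767247.88 = 3566138.41.
At (695977, 4530809): z_contact = 200552.0 − 3768842.5 + 3566138.41 = -2152.1 m.
Depth below ground = -2042 − (-2152.1) = 110 m.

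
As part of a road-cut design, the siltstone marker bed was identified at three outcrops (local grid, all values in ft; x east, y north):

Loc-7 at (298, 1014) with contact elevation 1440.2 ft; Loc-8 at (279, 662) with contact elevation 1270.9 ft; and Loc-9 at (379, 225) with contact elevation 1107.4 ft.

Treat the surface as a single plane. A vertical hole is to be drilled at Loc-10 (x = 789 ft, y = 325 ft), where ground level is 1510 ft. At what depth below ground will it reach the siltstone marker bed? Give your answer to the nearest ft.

202 ft

Let the plane be z = a·x + b·y + c.
Loc-8−Loc-7: −19a − 352b = −169.3;  Loc-9−Loc-7: 81a − 789b = −332.8.
Solving gives a = 0.37772, b = 0.46058.
Then c = 1440.2 − a·298 − b·1014 = 860.61.
At (789, 325): z_contact = 298.0 + 149.7 + 860.61 = 1308.3 ft.
Depth below ground = 1510 − 1308.3 = 202 ft.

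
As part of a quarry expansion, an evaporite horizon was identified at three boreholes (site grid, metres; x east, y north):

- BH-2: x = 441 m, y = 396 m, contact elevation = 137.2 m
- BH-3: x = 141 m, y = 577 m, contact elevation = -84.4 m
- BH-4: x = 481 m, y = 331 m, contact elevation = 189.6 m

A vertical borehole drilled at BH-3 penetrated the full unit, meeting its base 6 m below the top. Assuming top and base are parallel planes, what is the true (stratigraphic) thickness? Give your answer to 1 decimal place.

Let the plane be z = a·x + b·y + c.
BH-3−BH-2: −300a + 181b = −221.6;  BH-4−BH-2: 40a − 65b = 52.4.
Solving gives a = 0.40127, b = −0.55922.
|∇z| = √(a²+b²) = 0.68829, so dip δ = arctan(0.68829) = 34.54°.
True thickness = vertical thickness × cos δ = 6 × cos 34.54° = 4.9 m.

4.9 m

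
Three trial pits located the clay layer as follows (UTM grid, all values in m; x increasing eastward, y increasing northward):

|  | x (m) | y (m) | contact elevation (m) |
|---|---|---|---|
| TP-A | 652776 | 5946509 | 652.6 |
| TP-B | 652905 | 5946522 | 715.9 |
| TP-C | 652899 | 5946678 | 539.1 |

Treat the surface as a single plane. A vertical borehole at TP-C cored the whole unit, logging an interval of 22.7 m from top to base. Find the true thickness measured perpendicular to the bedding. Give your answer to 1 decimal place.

14.1 m

Let the plane be z = a·x + b·y + c.
TP-B−TP-A: 129a + 13b = 63.3;  TP-C−TP-A: 123a + 169b = −113.5.
Solving gives a = 0.60257, b = −1.11016.
|∇z| = √(a²+b²) = 1.26315, so dip δ = arctan(1.26315) = 51.63°.
True thickness = vertical thickness × cos δ = 22.7 × cos 51.63° = 14.1 m.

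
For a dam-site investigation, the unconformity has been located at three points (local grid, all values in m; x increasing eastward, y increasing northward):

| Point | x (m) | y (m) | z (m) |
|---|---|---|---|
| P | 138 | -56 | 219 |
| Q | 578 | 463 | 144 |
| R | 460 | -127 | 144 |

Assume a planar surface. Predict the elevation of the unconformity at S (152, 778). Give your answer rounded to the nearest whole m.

Let the plane be z = a·x + b·y + c.
Q−P: 440a + 519b = −75;  R−P: 322a − 71b = −75.
Solving gives a = −0.22308, b = 0.04462.
Then c = 219 − a·138 − b·-56 = 252.28.
At (152, 778): z = −33.9 + 34.7 + 252.28 = 253.1 m.

253 m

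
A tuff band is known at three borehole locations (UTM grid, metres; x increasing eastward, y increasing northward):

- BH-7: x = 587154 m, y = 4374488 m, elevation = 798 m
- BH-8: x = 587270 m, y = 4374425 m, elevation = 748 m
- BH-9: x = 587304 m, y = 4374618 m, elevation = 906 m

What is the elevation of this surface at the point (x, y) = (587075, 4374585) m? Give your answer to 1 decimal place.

Let the plane be z = a·x + b·y + c.
BH-8−BH-7: 116a − 63b = −50;  BH-9−BH-7: 150a + 130b = 108.
Solving gives a = 0.012392988, b = 0.816469629.
Then c = 798 − a·587154 − b·4374488 = −3578115.19.
At (587075, 4374585): z = 7275.6 + 3571715.8 − 3578115.19 = 876.2 m.

876.2 m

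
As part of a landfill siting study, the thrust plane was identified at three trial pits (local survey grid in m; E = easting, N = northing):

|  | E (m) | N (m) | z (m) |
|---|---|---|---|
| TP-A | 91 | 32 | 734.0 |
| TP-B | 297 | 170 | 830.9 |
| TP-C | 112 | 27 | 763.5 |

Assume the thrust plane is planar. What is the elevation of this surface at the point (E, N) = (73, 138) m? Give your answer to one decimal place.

Two edge vectors: TP-A→TP-B = (206, 138, 96.9), TP-A→TP-C = (21, -5, 29.5).
Normal n = (TP-A→TP-B) × (TP-A→TP-C) = (4555.5, -4042.1, -3928).
So ∂z/∂E = −n_x/n_z = 1.15975 and ∂z/∂N = −n_y/n_z = −1.02905.
Intercept c from TP-A: 734 − 105.54 + 32.93 = 661.39.
At (73, 138): z = 84.7 − 142.0 + 661.39 = 604.0 m.

604.0 m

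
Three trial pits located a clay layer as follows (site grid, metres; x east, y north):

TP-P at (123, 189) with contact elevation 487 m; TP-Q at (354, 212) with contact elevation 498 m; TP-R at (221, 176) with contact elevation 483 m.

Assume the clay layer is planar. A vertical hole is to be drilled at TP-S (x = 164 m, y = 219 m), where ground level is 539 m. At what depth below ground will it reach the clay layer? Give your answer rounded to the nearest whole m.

40 m

Let the plane be z = a·x + b·y + c.
TP-Q−TP-P: 231a + 23b = 11;  TP-R−TP-P: 98a − 13b = −4.
Solving gives a = 0.00970, b = 0.38083.
Then c = 487 − a·123 − b·189 = 413.83.
At (164, 219): z_contact = 1.6 + 83.4 + 413.83 = 498.8 m.
Depth below ground = 539 − 498.8 = 40 m.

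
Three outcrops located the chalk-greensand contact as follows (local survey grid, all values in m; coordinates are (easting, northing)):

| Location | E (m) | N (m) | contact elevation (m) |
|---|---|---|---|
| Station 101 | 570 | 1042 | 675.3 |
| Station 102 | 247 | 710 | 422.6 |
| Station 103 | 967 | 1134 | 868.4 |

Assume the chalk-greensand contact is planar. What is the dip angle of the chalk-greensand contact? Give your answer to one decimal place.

28.6°

Let the plane be z = a·E + b·N + c.
Station 102−Station 101: −323a − 332b = −252.7;  Station 103−Station 101: 397a + 92b = 193.1.
Solving gives a = 0.40025, b = 0.37174.
Gradient magnitude |∇z| = √(a² + b²) = √(0.16020 + 0.13819) = 0.54625.
True dip = arctan(0.54625) = 28.6°, dipping toward SW (azimuth ≈ 227°).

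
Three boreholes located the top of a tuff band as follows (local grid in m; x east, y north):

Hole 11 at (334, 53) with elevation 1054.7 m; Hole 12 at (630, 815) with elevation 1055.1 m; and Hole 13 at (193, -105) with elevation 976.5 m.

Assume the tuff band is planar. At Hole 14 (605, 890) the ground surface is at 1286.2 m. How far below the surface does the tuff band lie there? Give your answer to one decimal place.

Let the plane be z = a·x + b·y + c.
Hole 12−Hole 11: 296a + 762b = 0.4;  Hole 13−Hole 11: −141a − 158b = −78.2.
Solving gives a = 0.98107, b = −0.38057.
Then c = 1054.7 − a·334 − b·53 = 747.19.
At (605, 890): z_contact = 593.54 − 338.71 + 747.19 = 1002.03 m.
Depth below ground = 1286.2 − 1002.03 = 284.2 m.

284.2 m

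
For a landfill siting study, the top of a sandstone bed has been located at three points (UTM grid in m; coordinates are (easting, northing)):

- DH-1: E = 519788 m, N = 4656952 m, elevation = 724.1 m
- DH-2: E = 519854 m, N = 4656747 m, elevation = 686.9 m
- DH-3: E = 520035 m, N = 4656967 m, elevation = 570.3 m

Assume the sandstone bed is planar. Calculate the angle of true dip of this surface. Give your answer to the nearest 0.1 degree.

31.9°

Let the plane be z = a·E + b·N + c.
DH-2−DH-1: 66a − 205b = −37.2;  DH-3−DH-1: 247a + 15b = −153.8.
Solving gives a = −0.62154, b = −0.01864.
Gradient magnitude |∇z| = √(a² + b²) = √(0.38631 + 0.00035) = 0.62182.
True dip = arctan(0.62182) = 31.9°, dipping toward E (azimuth ≈ 088°).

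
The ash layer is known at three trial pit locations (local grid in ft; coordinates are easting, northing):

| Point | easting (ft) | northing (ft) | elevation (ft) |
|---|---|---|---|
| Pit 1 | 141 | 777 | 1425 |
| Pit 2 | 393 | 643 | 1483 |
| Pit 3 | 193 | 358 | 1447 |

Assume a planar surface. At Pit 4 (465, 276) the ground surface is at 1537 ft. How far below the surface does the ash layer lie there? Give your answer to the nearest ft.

Two edge vectors: Pit 1→Pit 2 = (252, -134, 58), Pit 1→Pit 3 = (52, -419, 22).
Normal n = (Pit 1→Pit 2) × (Pit 1→Pit 3) = (21354, -2528, -98620).
So ∂z/∂easting = −n_x/n_z = 0.21653 and ∂z/∂northing = −n_y/n_z = −0.02563.
Intercept c from Pit 1: 1425 − 30.53 + 19.92 = 1414.39.
At (465, 276): z_contact = 100.7 − 7.1 + 1414.39 = 1508.0 ft.
Depth below ground = 1537 − 1508.0 = 29 ft.

29 ft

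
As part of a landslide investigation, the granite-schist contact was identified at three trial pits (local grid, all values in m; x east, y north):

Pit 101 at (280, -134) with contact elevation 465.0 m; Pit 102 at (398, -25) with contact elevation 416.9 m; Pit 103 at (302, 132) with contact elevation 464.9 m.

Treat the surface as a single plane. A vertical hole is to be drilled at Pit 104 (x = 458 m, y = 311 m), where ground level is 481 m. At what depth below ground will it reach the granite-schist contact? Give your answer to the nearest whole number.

78 m

Two edge vectors: Pit 101→Pit 102 = (118, 109, -48.1), Pit 101→Pit 103 = (22, 266, -0.1).
Normal n = (Pit 101→Pit 102) × (Pit 101→Pit 103) = (12783.7, -1046.4, 28990).
So ∂z/∂x = −n_x/n_z = −0.44097 and ∂z/∂y = −n_y/n_z = 0.03610.
Intercept c from Pit 101: 465 + 123.47 + 4.84 = 593.31.
At (458, 311): z_contact = −202.0 + 11.2 + 593.31 = 402.6 m.
Depth below ground = 481 − 402.6 = 78 m.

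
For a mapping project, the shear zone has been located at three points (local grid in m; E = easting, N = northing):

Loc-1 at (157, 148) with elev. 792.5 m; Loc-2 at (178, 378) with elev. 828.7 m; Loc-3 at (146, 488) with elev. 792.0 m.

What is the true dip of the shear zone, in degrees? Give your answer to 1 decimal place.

52.1°

Two edge vectors: Loc-1→Loc-2 = (21, 230, 36.2), Loc-1→Loc-3 = (-11, 340, -0.5).
Normal n = (Loc-1→Loc-2) × (Loc-1→Loc-3) = (-12423, -387.7, 9670).
So ∂z/∂E = −n_x/n_z = 1.28469 and ∂z/∂N = −n_y/n_z = 0.04009.
Gradient magnitude |∇z| = √(a² + b²) = √(1.65044 + 0.00161) = 1.28532.
True dip = arctan(1.28532) = 52.1°, dipping toward W (azimuth ≈ 268°).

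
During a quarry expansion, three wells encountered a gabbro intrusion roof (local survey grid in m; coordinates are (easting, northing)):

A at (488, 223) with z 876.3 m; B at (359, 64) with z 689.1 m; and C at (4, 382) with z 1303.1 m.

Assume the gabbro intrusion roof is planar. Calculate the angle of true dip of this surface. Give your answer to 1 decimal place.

57.1°

Two edge vectors: A→B = (-129, -159, -187.2), A→C = (-484, 159, 426.8).
Normal n = (A→B) × (A→C) = (-38096.4, 145662, -97467).
So ∂z/∂E = −n_x/n_z = −0.39086 and ∂z/∂N = −n_y/n_z = 1.49448.
Gradient magnitude |∇z| = √(a² + b²) = √(0.15278 + 2.23346) = 1.54474.
True dip = arctan(1.54474) = 57.1°, dipping toward SSE (azimuth ≈ 165°).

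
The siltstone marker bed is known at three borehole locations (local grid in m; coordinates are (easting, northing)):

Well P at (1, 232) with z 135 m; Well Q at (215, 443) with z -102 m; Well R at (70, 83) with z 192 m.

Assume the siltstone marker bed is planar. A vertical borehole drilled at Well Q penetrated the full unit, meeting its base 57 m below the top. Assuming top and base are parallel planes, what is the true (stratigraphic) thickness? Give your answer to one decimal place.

Let the plane be z = a·E + b·N + c.
Well Q−Well P: 214a + 211b = −237;  Well R−Well P: 69a − 149b = 57.
Solving gives a = −0.50137, b = −0.61473.
|∇z| = √(a²+b²) = 0.79326, so dip δ = arctan(0.79326) = 38.42°.
True thickness = vertical thickness × cos δ = 57 × cos 38.42° = 44.7 m.

44.7 m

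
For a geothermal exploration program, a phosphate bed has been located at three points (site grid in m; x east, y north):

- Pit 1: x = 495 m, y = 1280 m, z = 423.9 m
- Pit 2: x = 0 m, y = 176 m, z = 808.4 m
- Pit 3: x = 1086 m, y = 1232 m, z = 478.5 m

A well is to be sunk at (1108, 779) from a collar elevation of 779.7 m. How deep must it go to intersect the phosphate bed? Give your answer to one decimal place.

129.5 m

Let the plane be z = a·x + b·y + c.
Pit 2−Pit 1: −495a − 1104b = 384.5;  Pit 3−Pit 1: 591a − 48b = 54.6.
Solving gives a = 0.061847, b = −0.376009.
Then c = 423.9 − a·495 − b·1280 = 874.58.
At (1108, 779): z_contact = 68.53 − 292.91 + 874.58 = 650.19 m.
Depth below ground = 779.7 − 650.19 = 129.5 m.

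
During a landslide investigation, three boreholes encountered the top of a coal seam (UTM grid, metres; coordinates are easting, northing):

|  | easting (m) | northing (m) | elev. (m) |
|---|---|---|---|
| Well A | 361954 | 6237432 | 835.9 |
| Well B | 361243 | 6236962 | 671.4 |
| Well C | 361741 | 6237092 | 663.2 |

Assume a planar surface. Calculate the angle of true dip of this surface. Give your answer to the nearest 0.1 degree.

32.8°

Let the plane be z = a·easting + b·northing + c.
Well B−Well A: −711a − 470b = −164.5;  Well C−Well A: −213a − 340b = −172.7.
Solving gives a = −0.17820, b = 0.61958.
Gradient magnitude |∇z| = √(a² + b²) = √(0.03176 + 0.38388) = 0.64470.
True dip = arctan(0.64470) = 32.8°, dipping toward SSE (azimuth ≈ 164°).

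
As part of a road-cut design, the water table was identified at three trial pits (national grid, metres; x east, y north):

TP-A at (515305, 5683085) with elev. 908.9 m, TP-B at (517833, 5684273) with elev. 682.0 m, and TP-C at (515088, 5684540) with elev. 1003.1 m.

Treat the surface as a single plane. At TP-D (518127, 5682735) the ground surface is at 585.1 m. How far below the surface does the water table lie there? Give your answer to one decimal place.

9.9 m

Let the plane be z = a·x + b·y + c.
TP-B−TP-A: 2528a + 1188b = −226.9;  TP-C−TP-A: −217a + 1455b = 94.2.
Solving gives a = −0.112308195, b = 0.047992523.
Then c = 908.9 − a·515305 − b·5683085 = −213963.72.
At (518127, 5682735): z_contact = −58189.91 + 272728.79 − 213963.72 = 575.17 m.
Depth below ground = 585.1 − 575.17 = 9.9 m.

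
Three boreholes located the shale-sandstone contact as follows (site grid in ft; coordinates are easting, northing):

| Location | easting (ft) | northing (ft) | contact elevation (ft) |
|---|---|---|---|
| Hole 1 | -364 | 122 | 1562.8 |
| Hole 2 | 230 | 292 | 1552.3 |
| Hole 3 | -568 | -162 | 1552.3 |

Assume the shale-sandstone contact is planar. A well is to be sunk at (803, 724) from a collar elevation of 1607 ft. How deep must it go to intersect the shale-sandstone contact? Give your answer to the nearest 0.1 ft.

48.1 ft

Let the plane be z = a·easting + b·northing + c.
Hole 2−Hole 1: 594a + 170b = −10.5;  Hole 3−Hole 1: −204a − 284b = −10.5.
Solving gives a = −0.03557, b = 0.06252.
Then c = 1562.8 − a·-364 − b·122 = 1542.22.
At (803, 724): z_contact = −28.56 + 45.27 + 1542.22 = 1558.93 ft.
Depth below ground = 1607 − 1558.93 = 48.1 ft.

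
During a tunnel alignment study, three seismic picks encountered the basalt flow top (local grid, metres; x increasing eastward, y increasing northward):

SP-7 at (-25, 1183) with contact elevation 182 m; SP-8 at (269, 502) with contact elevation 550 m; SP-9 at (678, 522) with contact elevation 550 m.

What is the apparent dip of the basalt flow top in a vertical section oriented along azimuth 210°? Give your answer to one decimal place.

24.0°

Let the plane be z = a·x + b·y + c.
SP-8−SP-7: 294a − 681b = 368;  SP-9−SP-7: 703a − 661b = 368.
Solving gives a = 0.02588, b = −0.52921.
Unit vector along 210° is (sin 210°, cos 210°) = (-0.5000, -0.8660).
Slope in that direction = a·(-0.5000) + b·(-0.8660) = 0.44537.
Apparent dip = arctan|0.44537| = 24.0° (true dip is 27.9°, so apparent ≤ true as expected).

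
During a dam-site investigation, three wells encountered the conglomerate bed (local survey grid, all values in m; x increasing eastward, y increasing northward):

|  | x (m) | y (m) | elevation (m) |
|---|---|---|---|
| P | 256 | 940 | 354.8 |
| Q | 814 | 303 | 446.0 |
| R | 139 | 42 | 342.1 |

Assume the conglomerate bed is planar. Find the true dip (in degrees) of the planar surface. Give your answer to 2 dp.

8.89°

Two edge vectors: P→Q = (558, -637, 91.2), P→R = (-117, -898, -12.7).
Normal n = (P→Q) × (P→R) = (89987.5, -3583.8, -575613).
So ∂z/∂x = −n_x/n_z = 0.15633 and ∂z/∂y = −n_y/n_z = −0.00623.
Gradient magnitude |∇z| = √(a² + b²) = √(0.02444 + 0.00004) = 0.15646.
True dip = arctan(0.15646) = 8.89°, dipping toward W (azimuth ≈ 272°).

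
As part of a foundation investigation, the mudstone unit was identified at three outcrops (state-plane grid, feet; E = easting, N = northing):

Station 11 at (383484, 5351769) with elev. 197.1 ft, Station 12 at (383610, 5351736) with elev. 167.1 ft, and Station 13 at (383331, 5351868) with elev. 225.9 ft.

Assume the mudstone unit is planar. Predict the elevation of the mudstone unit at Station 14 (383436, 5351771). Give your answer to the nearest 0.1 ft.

Two edge vectors: Station 11→Station 12 = (126, -33, -30), Station 11→Station 13 = (-153, 99, 28.8).
Normal n = (Station 11→Station 12) × (Station 11→Station 13) = (2019.6, 961.2, 7425).
So ∂z/∂E = −n_x/n_z = −0.272000000 and ∂z/∂N = −n_y/n_z = −0.129454545.
Intercept c from Station 11: 197.1 + 104307.65 + 692810.82 = 797315.57.
At (383436, 5351771): z = −104294.6 − 692811.1 + 797315.57 = 209.9 ft.

209.9 ft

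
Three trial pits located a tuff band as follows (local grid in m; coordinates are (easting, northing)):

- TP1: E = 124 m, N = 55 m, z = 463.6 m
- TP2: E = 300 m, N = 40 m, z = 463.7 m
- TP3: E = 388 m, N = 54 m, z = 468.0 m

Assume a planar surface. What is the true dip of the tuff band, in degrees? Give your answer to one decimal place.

Let the plane be z = a·E + b·N + c.
TP2−TP1: 176a − 15b = 0.1;  TP3−TP1: 264a − 1b = 4.4.
Solving gives a = 0.01742, b = 0.19767.
Gradient magnitude |∇z| = √(a² + b²) = √(0.00030 + 0.03908) = 0.19844.
True dip = arctan(0.19844) = 11.2°, dipping toward S (azimuth ≈ 185°).

11.2°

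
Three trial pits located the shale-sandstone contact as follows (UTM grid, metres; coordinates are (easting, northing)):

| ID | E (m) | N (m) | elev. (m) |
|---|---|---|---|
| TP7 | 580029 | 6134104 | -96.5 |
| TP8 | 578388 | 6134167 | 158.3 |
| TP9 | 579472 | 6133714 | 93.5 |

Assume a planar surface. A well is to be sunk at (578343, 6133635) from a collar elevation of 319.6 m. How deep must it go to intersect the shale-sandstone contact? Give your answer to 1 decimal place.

Two edge vectors: TP7→TP8 = (-1641, 63, 254.8), TP7→TP9 = (-557, -390, 190).
Normal n = (TP7→TP8) × (TP7→TP9) = (111342, 169866.4, 675081).
So ∂z/∂E = −n_x/n_z = −0.164931319 and ∂z/∂N = −n_y/n_z = −0.251623731.
Intercept c from TP7: -96.5 + 95664.95 + 1543486.14 = 1639054.58.
At (578343, 6133635): z_contact = −95386.87 − 1543368.12 + 1639054.58 = 299.59 m.
Depth below ground = 319.6 − 299.59 = 20.0 m.

20.0 m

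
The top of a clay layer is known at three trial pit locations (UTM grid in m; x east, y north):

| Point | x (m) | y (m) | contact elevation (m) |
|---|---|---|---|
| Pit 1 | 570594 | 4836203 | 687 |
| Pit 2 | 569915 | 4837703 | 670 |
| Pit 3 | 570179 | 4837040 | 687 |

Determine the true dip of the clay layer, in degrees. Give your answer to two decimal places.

Let the plane be z = a·x + b·y + c.
Pit 2−Pit 1: −679a + 1500b = −17;  Pit 3−Pit 1: −415a + 837b = 0.
Solving gives a = −0.26264, b = −0.13022.
Gradient magnitude |∇z| = √(a² + b²) = √(0.06898 + 0.01696) = 0.29315.
True dip = arctan(0.29315) = 16.34°, dipping toward ENE (azimuth ≈ 064°).

16.34°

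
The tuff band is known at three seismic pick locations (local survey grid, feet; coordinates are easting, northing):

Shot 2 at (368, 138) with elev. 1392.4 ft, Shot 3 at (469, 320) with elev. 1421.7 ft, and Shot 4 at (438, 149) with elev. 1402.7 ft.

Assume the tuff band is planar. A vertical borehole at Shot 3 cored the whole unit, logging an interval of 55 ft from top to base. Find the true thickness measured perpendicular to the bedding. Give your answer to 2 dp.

54.32 ft

Let the plane be z = a·easting + b·northing + c.
Shot 3−Shot 2: 101a + 182b = 29.3;  Shot 4−Shot 2: 70a + 11b = 10.3.
Solving gives a = 0.13349, b = 0.08691.
|∇z| = √(a²+b²) = 0.15929, so dip δ = arctan(0.15929) = 9.05°.
True thickness = vertical thickness × cos δ = 55 × cos 9.05° = 54.32 ft.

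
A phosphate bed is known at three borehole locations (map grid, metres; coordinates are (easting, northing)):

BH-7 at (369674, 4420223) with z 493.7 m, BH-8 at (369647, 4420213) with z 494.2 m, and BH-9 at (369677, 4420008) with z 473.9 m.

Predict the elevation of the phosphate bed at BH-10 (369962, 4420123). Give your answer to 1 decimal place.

469.5 m

Two edge vectors: BH-7→BH-8 = (-27, -10, 0.5), BH-7→BH-9 = (3, -215, -19.8).
Normal n = (BH-7→BH-8) × (BH-7→BH-9) = (305.5, -533.1, 5835).
So ∂z/∂E = −n_x/n_z = −0.052356470 and ∂z/∂N = −n_y/n_z = 0.091362468.
Intercept c from BH-7: 493.7 + 19354.83 − 403842.48 = −383993.96.
At (369962, 4420123): z = −19369.9 + 403833.3 − 383993.96 = 469.5 m.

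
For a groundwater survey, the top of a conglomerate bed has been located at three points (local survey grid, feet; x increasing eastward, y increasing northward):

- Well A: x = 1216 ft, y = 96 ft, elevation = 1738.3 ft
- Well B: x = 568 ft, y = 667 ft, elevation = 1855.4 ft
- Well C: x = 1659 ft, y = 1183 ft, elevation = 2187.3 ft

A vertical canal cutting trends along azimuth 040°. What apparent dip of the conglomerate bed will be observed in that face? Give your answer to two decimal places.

Let the plane be z = a·x + b·y + c.
Well B−Well A: −648a + 571b = 117.1;  Well C−Well A: 443a + 1087b = 449.
Solving gives a = 0.13485, b = 0.35811.
Unit vector along 040° is (sin 40°, cos 40°) = (0.6428, 0.7660).
Slope in that direction = a·(0.6428) + b·(0.7660) = 0.36100.
Apparent dip = arctan|0.36100| = 19.85° (true dip is 20.9°, so apparent ≤ true as expected).

19.85°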